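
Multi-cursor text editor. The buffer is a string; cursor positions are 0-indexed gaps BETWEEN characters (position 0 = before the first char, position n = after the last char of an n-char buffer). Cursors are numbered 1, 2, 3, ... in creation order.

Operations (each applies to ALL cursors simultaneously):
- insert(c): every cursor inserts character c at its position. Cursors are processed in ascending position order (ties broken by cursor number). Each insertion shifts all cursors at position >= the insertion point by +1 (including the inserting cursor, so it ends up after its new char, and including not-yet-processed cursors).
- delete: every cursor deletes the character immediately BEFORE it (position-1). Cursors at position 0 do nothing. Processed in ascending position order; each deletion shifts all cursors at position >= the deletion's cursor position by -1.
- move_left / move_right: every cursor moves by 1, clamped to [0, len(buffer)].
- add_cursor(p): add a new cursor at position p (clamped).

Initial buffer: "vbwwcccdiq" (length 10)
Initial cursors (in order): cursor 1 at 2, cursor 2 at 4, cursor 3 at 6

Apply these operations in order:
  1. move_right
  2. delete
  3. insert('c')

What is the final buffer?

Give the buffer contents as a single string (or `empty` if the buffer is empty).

After op 1 (move_right): buffer="vbwwcccdiq" (len 10), cursors c1@3 c2@5 c3@7, authorship ..........
After op 2 (delete): buffer="vbwcdiq" (len 7), cursors c1@2 c2@3 c3@4, authorship .......
After op 3 (insert('c')): buffer="vbcwcccdiq" (len 10), cursors c1@3 c2@5 c3@7, authorship ..1.2.3...

Answer: vbcwcccdiq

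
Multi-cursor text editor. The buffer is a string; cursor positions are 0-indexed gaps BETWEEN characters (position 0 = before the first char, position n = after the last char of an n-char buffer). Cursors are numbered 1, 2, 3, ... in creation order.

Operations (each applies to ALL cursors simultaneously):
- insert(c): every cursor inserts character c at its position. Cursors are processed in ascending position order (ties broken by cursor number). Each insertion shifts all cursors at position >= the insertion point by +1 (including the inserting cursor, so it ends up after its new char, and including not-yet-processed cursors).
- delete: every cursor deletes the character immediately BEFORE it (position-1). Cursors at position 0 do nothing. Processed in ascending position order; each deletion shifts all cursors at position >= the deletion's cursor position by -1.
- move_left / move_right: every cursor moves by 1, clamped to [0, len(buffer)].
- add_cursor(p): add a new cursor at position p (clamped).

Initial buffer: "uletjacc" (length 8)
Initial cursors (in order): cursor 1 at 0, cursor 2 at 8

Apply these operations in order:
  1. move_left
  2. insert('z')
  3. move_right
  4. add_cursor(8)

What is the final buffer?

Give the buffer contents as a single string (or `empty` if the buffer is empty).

Answer: zuletjaczc

Derivation:
After op 1 (move_left): buffer="uletjacc" (len 8), cursors c1@0 c2@7, authorship ........
After op 2 (insert('z')): buffer="zuletjaczc" (len 10), cursors c1@1 c2@9, authorship 1.......2.
After op 3 (move_right): buffer="zuletjaczc" (len 10), cursors c1@2 c2@10, authorship 1.......2.
After op 4 (add_cursor(8)): buffer="zuletjaczc" (len 10), cursors c1@2 c3@8 c2@10, authorship 1.......2.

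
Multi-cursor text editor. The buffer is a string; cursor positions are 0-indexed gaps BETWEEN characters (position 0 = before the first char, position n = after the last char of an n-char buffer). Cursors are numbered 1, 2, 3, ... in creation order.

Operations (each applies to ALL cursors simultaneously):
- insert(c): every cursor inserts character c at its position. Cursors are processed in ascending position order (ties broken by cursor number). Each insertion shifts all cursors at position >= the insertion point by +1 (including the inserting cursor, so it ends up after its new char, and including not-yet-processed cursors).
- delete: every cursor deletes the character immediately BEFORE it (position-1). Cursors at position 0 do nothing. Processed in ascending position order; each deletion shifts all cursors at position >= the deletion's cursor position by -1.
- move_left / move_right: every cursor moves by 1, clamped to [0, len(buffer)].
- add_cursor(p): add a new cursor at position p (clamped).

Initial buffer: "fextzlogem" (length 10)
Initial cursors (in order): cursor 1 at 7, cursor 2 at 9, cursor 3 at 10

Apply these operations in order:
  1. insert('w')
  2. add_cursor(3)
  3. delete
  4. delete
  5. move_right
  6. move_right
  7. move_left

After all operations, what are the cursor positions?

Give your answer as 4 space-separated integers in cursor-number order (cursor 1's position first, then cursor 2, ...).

Answer: 4 4 4 2

Derivation:
After op 1 (insert('w')): buffer="fextzlowgewmw" (len 13), cursors c1@8 c2@11 c3@13, authorship .......1..2.3
After op 2 (add_cursor(3)): buffer="fextzlowgewmw" (len 13), cursors c4@3 c1@8 c2@11 c3@13, authorship .......1..2.3
After op 3 (delete): buffer="fetzlogem" (len 9), cursors c4@2 c1@6 c2@8 c3@9, authorship .........
After op 4 (delete): buffer="ftzlg" (len 5), cursors c4@1 c1@4 c2@5 c3@5, authorship .....
After op 5 (move_right): buffer="ftzlg" (len 5), cursors c4@2 c1@5 c2@5 c3@5, authorship .....
After op 6 (move_right): buffer="ftzlg" (len 5), cursors c4@3 c1@5 c2@5 c3@5, authorship .....
After op 7 (move_left): buffer="ftzlg" (len 5), cursors c4@2 c1@4 c2@4 c3@4, authorship .....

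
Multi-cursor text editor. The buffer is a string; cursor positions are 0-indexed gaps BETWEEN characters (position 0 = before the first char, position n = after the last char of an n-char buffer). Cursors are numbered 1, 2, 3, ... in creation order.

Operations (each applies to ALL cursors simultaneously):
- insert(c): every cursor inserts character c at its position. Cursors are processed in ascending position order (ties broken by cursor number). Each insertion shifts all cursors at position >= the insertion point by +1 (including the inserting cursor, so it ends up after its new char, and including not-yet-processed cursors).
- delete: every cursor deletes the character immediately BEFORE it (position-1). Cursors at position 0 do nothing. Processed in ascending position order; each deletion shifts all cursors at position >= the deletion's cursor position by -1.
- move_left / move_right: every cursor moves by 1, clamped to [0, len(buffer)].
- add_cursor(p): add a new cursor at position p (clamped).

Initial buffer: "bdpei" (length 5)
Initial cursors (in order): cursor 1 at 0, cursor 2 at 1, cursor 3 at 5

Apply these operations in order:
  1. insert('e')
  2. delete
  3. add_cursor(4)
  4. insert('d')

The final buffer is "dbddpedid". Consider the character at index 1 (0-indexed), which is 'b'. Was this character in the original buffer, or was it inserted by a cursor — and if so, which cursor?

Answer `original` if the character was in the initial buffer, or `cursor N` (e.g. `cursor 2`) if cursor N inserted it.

After op 1 (insert('e')): buffer="ebedpeie" (len 8), cursors c1@1 c2@3 c3@8, authorship 1.2....3
After op 2 (delete): buffer="bdpei" (len 5), cursors c1@0 c2@1 c3@5, authorship .....
After op 3 (add_cursor(4)): buffer="bdpei" (len 5), cursors c1@0 c2@1 c4@4 c3@5, authorship .....
After op 4 (insert('d')): buffer="dbddpedid" (len 9), cursors c1@1 c2@3 c4@7 c3@9, authorship 1.2...4.3
Authorship (.=original, N=cursor N): 1 . 2 . . . 4 . 3
Index 1: author = original

Answer: original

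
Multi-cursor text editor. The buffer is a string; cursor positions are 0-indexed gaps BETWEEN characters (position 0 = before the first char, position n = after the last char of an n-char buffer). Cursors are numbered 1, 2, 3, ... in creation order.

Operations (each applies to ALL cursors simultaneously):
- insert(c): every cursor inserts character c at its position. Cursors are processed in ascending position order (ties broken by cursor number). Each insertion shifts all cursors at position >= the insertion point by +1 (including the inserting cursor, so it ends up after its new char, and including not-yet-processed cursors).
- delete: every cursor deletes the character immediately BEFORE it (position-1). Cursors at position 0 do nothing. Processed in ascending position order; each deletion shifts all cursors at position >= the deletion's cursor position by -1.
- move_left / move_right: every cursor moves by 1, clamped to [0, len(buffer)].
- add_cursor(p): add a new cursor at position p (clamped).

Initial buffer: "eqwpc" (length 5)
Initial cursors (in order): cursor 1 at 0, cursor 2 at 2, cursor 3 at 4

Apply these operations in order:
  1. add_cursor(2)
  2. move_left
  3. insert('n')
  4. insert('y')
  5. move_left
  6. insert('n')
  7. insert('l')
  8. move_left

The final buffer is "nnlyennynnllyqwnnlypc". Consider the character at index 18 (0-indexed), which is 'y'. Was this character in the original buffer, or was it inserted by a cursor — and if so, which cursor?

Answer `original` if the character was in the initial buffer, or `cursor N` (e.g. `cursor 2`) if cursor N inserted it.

After op 1 (add_cursor(2)): buffer="eqwpc" (len 5), cursors c1@0 c2@2 c4@2 c3@4, authorship .....
After op 2 (move_left): buffer="eqwpc" (len 5), cursors c1@0 c2@1 c4@1 c3@3, authorship .....
After op 3 (insert('n')): buffer="nennqwnpc" (len 9), cursors c1@1 c2@4 c4@4 c3@7, authorship 1.24..3..
After op 4 (insert('y')): buffer="nyennyyqwnypc" (len 13), cursors c1@2 c2@7 c4@7 c3@11, authorship 11.2424..33..
After op 5 (move_left): buffer="nyennyyqwnypc" (len 13), cursors c1@1 c2@6 c4@6 c3@10, authorship 11.2424..33..
After op 6 (insert('n')): buffer="nnyennynnyqwnnypc" (len 17), cursors c1@2 c2@9 c4@9 c3@14, authorship 111.242244..333..
After op 7 (insert('l')): buffer="nnlyennynnllyqwnnlypc" (len 21), cursors c1@3 c2@12 c4@12 c3@18, authorship 1111.24224244..3333..
After op 8 (move_left): buffer="nnlyennynnllyqwnnlypc" (len 21), cursors c1@2 c2@11 c4@11 c3@17, authorship 1111.24224244..3333..
Authorship (.=original, N=cursor N): 1 1 1 1 . 2 4 2 2 4 2 4 4 . . 3 3 3 3 . .
Index 18: author = 3

Answer: cursor 3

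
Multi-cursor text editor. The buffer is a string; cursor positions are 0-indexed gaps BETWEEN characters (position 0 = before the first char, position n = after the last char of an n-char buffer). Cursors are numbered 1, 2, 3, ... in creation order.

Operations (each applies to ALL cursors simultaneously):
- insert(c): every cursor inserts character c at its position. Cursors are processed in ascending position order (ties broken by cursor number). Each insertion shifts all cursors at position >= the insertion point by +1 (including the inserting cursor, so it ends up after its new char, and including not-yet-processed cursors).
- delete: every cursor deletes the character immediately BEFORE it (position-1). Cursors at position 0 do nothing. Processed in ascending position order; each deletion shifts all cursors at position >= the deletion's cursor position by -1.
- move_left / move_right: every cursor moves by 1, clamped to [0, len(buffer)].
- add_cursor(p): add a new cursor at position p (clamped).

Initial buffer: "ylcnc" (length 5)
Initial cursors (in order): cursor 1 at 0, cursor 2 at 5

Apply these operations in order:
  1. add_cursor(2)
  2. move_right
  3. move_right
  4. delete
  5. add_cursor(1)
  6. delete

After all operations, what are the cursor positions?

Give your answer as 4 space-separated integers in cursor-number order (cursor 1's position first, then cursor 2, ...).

After op 1 (add_cursor(2)): buffer="ylcnc" (len 5), cursors c1@0 c3@2 c2@5, authorship .....
After op 2 (move_right): buffer="ylcnc" (len 5), cursors c1@1 c3@3 c2@5, authorship .....
After op 3 (move_right): buffer="ylcnc" (len 5), cursors c1@2 c3@4 c2@5, authorship .....
After op 4 (delete): buffer="yc" (len 2), cursors c1@1 c2@2 c3@2, authorship ..
After op 5 (add_cursor(1)): buffer="yc" (len 2), cursors c1@1 c4@1 c2@2 c3@2, authorship ..
After op 6 (delete): buffer="" (len 0), cursors c1@0 c2@0 c3@0 c4@0, authorship 

Answer: 0 0 0 0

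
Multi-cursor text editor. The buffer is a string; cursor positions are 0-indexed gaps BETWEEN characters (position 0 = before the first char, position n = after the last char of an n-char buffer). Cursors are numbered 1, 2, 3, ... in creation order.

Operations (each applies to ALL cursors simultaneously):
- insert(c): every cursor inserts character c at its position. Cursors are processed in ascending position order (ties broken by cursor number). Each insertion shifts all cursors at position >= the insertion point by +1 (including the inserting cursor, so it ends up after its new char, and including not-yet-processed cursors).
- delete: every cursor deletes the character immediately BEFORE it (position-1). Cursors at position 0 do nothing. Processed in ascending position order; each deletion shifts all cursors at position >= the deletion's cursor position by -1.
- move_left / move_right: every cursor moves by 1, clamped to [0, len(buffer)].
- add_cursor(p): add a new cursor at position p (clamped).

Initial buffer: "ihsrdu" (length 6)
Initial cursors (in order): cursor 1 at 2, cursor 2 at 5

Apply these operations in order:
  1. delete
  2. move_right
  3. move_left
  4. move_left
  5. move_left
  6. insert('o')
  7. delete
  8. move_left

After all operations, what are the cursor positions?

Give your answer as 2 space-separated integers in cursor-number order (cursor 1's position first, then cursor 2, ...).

Answer: 0 0

Derivation:
After op 1 (delete): buffer="isru" (len 4), cursors c1@1 c2@3, authorship ....
After op 2 (move_right): buffer="isru" (len 4), cursors c1@2 c2@4, authorship ....
After op 3 (move_left): buffer="isru" (len 4), cursors c1@1 c2@3, authorship ....
After op 4 (move_left): buffer="isru" (len 4), cursors c1@0 c2@2, authorship ....
After op 5 (move_left): buffer="isru" (len 4), cursors c1@0 c2@1, authorship ....
After op 6 (insert('o')): buffer="oiosru" (len 6), cursors c1@1 c2@3, authorship 1.2...
After op 7 (delete): buffer="isru" (len 4), cursors c1@0 c2@1, authorship ....
After op 8 (move_left): buffer="isru" (len 4), cursors c1@0 c2@0, authorship ....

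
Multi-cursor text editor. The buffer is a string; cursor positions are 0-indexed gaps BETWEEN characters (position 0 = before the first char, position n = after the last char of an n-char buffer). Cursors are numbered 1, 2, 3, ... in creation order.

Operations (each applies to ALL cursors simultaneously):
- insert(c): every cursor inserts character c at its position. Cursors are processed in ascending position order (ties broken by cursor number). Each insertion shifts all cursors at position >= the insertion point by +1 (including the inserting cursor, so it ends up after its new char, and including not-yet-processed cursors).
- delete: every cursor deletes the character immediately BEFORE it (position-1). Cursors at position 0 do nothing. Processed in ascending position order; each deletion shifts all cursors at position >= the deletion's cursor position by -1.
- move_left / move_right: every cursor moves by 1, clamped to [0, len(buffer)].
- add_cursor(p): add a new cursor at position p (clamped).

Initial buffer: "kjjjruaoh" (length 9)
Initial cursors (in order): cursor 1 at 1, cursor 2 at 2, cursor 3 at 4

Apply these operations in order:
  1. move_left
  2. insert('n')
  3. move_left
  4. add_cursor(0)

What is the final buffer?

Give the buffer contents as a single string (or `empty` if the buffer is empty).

After op 1 (move_left): buffer="kjjjruaoh" (len 9), cursors c1@0 c2@1 c3@3, authorship .........
After op 2 (insert('n')): buffer="nknjjnjruaoh" (len 12), cursors c1@1 c2@3 c3@6, authorship 1.2..3......
After op 3 (move_left): buffer="nknjjnjruaoh" (len 12), cursors c1@0 c2@2 c3@5, authorship 1.2..3......
After op 4 (add_cursor(0)): buffer="nknjjnjruaoh" (len 12), cursors c1@0 c4@0 c2@2 c3@5, authorship 1.2..3......

Answer: nknjjnjruaoh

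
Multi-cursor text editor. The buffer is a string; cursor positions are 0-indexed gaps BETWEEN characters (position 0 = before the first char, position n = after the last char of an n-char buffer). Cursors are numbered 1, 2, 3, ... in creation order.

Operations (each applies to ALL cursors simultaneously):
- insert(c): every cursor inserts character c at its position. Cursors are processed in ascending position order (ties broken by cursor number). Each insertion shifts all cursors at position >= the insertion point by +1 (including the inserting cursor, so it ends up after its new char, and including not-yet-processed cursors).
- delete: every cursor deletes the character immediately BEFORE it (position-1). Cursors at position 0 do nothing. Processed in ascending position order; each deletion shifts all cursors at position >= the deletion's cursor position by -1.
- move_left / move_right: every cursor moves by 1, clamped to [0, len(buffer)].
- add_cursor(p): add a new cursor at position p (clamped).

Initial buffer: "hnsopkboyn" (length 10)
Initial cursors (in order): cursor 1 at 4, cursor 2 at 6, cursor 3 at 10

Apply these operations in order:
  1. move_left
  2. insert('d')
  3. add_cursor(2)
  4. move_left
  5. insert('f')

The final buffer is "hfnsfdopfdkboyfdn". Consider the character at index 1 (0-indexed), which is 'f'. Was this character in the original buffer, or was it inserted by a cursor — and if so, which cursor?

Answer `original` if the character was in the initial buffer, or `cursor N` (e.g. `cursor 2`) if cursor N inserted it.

Answer: cursor 4

Derivation:
After op 1 (move_left): buffer="hnsopkboyn" (len 10), cursors c1@3 c2@5 c3@9, authorship ..........
After op 2 (insert('d')): buffer="hnsdopdkboydn" (len 13), cursors c1@4 c2@7 c3@12, authorship ...1..2....3.
After op 3 (add_cursor(2)): buffer="hnsdopdkboydn" (len 13), cursors c4@2 c1@4 c2@7 c3@12, authorship ...1..2....3.
After op 4 (move_left): buffer="hnsdopdkboydn" (len 13), cursors c4@1 c1@3 c2@6 c3@11, authorship ...1..2....3.
After op 5 (insert('f')): buffer="hfnsfdopfdkboyfdn" (len 17), cursors c4@2 c1@5 c2@9 c3@15, authorship .4..11..22....33.
Authorship (.=original, N=cursor N): . 4 . . 1 1 . . 2 2 . . . . 3 3 .
Index 1: author = 4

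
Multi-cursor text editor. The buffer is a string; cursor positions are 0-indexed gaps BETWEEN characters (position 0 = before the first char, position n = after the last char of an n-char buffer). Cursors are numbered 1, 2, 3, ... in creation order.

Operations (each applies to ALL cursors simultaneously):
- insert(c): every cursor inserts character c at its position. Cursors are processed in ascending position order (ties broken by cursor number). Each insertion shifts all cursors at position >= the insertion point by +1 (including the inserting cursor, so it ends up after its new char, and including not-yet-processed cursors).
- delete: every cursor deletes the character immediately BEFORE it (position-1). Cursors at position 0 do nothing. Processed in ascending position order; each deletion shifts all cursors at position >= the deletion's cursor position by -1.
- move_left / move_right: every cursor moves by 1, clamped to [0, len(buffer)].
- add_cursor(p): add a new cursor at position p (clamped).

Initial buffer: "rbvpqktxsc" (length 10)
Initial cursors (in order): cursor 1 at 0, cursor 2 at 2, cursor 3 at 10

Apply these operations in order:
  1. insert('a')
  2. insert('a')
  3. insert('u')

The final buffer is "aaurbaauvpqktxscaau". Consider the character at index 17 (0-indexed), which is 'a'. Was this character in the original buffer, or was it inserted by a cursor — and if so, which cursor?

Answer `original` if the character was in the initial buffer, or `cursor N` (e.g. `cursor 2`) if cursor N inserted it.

Answer: cursor 3

Derivation:
After op 1 (insert('a')): buffer="arbavpqktxsca" (len 13), cursors c1@1 c2@4 c3@13, authorship 1..2........3
After op 2 (insert('a')): buffer="aarbaavpqktxscaa" (len 16), cursors c1@2 c2@6 c3@16, authorship 11..22........33
After op 3 (insert('u')): buffer="aaurbaauvpqktxscaau" (len 19), cursors c1@3 c2@8 c3@19, authorship 111..222........333
Authorship (.=original, N=cursor N): 1 1 1 . . 2 2 2 . . . . . . . . 3 3 3
Index 17: author = 3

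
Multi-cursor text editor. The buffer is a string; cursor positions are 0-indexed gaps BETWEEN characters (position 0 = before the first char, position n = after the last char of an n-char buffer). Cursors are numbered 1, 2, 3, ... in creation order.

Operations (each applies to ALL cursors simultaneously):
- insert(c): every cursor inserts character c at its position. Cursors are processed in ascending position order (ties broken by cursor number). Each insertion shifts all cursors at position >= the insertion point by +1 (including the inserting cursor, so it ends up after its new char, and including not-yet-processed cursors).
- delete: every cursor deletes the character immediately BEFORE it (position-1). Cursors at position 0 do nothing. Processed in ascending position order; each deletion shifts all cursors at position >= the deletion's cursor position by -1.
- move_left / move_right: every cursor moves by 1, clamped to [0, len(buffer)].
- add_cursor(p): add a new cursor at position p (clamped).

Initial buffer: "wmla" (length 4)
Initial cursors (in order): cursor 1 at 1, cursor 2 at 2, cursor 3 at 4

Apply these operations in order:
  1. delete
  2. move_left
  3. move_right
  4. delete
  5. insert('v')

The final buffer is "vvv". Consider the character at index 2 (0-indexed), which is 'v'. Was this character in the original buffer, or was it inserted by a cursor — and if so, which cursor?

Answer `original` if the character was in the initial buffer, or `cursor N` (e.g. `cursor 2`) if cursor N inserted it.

After op 1 (delete): buffer="l" (len 1), cursors c1@0 c2@0 c3@1, authorship .
After op 2 (move_left): buffer="l" (len 1), cursors c1@0 c2@0 c3@0, authorship .
After op 3 (move_right): buffer="l" (len 1), cursors c1@1 c2@1 c3@1, authorship .
After op 4 (delete): buffer="" (len 0), cursors c1@0 c2@0 c3@0, authorship 
After op 5 (insert('v')): buffer="vvv" (len 3), cursors c1@3 c2@3 c3@3, authorship 123
Authorship (.=original, N=cursor N): 1 2 3
Index 2: author = 3

Answer: cursor 3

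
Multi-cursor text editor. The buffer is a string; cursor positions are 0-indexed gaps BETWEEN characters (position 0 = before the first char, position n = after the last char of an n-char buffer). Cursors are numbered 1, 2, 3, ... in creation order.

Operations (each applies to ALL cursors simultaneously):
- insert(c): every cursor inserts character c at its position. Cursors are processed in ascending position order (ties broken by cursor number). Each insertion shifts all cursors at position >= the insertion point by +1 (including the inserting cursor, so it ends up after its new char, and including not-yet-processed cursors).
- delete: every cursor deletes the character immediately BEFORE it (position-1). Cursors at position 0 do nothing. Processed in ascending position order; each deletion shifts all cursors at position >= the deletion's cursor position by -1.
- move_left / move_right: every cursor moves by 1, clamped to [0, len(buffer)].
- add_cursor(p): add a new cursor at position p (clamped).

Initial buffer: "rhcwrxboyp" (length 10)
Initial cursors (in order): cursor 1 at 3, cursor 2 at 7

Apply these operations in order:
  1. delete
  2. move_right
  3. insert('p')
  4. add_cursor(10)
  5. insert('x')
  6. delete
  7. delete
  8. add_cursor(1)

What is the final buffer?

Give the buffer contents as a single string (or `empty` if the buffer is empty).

After op 1 (delete): buffer="rhwrxoyp" (len 8), cursors c1@2 c2@5, authorship ........
After op 2 (move_right): buffer="rhwrxoyp" (len 8), cursors c1@3 c2@6, authorship ........
After op 3 (insert('p')): buffer="rhwprxopyp" (len 10), cursors c1@4 c2@8, authorship ...1...2..
After op 4 (add_cursor(10)): buffer="rhwprxopyp" (len 10), cursors c1@4 c2@8 c3@10, authorship ...1...2..
After op 5 (insert('x')): buffer="rhwpxrxopxypx" (len 13), cursors c1@5 c2@10 c3@13, authorship ...11...22..3
After op 6 (delete): buffer="rhwprxopyp" (len 10), cursors c1@4 c2@8 c3@10, authorship ...1...2..
After op 7 (delete): buffer="rhwrxoy" (len 7), cursors c1@3 c2@6 c3@7, authorship .......
After op 8 (add_cursor(1)): buffer="rhwrxoy" (len 7), cursors c4@1 c1@3 c2@6 c3@7, authorship .......

Answer: rhwrxoy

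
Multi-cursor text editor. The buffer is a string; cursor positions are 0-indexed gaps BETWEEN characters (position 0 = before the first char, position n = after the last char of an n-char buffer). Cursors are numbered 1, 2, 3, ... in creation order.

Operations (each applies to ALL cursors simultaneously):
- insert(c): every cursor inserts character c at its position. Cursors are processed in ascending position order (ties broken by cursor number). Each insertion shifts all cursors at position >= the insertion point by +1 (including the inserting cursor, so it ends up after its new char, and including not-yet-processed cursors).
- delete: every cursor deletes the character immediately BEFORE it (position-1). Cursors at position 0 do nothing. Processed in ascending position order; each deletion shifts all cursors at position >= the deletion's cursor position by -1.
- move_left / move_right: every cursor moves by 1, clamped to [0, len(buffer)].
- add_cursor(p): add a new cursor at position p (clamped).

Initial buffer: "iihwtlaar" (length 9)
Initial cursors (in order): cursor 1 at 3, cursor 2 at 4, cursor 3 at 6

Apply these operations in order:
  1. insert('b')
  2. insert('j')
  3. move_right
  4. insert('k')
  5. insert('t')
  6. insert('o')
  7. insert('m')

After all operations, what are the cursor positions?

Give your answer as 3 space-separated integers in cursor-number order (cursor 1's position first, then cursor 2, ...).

After op 1 (insert('b')): buffer="iihbwbtlbaar" (len 12), cursors c1@4 c2@6 c3@9, authorship ...1.2..3...
After op 2 (insert('j')): buffer="iihbjwbjtlbjaar" (len 15), cursors c1@5 c2@8 c3@12, authorship ...11.22..33...
After op 3 (move_right): buffer="iihbjwbjtlbjaar" (len 15), cursors c1@6 c2@9 c3@13, authorship ...11.22..33...
After op 4 (insert('k')): buffer="iihbjwkbjtklbjakar" (len 18), cursors c1@7 c2@11 c3@16, authorship ...11.122.2.33.3..
After op 5 (insert('t')): buffer="iihbjwktbjtktlbjaktar" (len 21), cursors c1@8 c2@13 c3@19, authorship ...11.1122.22.33.33..
After op 6 (insert('o')): buffer="iihbjwktobjtktolbjaktoar" (len 24), cursors c1@9 c2@15 c3@22, authorship ...11.11122.222.33.333..
After op 7 (insert('m')): buffer="iihbjwktombjtktomlbjaktomar" (len 27), cursors c1@10 c2@17 c3@25, authorship ...11.111122.2222.33.3333..

Answer: 10 17 25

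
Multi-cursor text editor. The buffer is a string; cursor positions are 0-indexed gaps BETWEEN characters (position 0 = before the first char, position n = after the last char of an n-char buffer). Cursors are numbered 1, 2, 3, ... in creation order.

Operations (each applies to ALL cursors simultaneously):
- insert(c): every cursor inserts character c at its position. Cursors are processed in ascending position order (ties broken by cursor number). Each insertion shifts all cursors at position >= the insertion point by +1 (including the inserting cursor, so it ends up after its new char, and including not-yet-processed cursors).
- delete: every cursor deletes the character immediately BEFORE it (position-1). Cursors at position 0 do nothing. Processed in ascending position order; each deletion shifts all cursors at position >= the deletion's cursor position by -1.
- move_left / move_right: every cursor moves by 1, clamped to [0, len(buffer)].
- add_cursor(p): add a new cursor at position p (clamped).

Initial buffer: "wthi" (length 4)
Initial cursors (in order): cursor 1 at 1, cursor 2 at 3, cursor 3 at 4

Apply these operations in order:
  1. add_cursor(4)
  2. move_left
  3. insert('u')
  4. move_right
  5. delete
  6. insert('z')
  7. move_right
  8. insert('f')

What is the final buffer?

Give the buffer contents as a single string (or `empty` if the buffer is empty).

After op 1 (add_cursor(4)): buffer="wthi" (len 4), cursors c1@1 c2@3 c3@4 c4@4, authorship ....
After op 2 (move_left): buffer="wthi" (len 4), cursors c1@0 c2@2 c3@3 c4@3, authorship ....
After op 3 (insert('u')): buffer="uwtuhuui" (len 8), cursors c1@1 c2@4 c3@7 c4@7, authorship 1..2.34.
After op 4 (move_right): buffer="uwtuhuui" (len 8), cursors c1@2 c2@5 c3@8 c4@8, authorship 1..2.34.
After op 5 (delete): buffer="utuu" (len 4), cursors c1@1 c2@3 c3@4 c4@4, authorship 1.23
After op 6 (insert('z')): buffer="uztuzuzz" (len 8), cursors c1@2 c2@5 c3@8 c4@8, authorship 11.22334
After op 7 (move_right): buffer="uztuzuzz" (len 8), cursors c1@3 c2@6 c3@8 c4@8, authorship 11.22334
After op 8 (insert('f')): buffer="uztfuzufzzff" (len 12), cursors c1@4 c2@8 c3@12 c4@12, authorship 11.122323434

Answer: uztfuzufzzff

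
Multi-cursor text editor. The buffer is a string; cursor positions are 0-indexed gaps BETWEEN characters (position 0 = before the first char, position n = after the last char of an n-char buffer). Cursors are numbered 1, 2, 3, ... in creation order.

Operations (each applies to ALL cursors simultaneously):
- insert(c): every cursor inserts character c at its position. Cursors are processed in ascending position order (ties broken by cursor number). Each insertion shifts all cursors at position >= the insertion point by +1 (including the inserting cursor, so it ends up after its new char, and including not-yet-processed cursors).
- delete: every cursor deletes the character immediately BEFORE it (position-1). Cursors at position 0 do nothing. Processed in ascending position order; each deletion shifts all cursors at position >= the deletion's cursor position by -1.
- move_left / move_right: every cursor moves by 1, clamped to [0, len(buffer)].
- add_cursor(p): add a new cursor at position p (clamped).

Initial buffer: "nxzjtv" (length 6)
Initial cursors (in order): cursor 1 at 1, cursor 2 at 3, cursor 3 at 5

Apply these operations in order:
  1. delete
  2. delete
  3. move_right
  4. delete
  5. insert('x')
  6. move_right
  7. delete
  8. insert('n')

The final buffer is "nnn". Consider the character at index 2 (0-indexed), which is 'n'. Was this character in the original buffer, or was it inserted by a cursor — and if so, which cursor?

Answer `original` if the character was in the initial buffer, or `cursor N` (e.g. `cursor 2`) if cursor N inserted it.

After op 1 (delete): buffer="xjv" (len 3), cursors c1@0 c2@1 c3@2, authorship ...
After op 2 (delete): buffer="v" (len 1), cursors c1@0 c2@0 c3@0, authorship .
After op 3 (move_right): buffer="v" (len 1), cursors c1@1 c2@1 c3@1, authorship .
After op 4 (delete): buffer="" (len 0), cursors c1@0 c2@0 c3@0, authorship 
After op 5 (insert('x')): buffer="xxx" (len 3), cursors c1@3 c2@3 c3@3, authorship 123
After op 6 (move_right): buffer="xxx" (len 3), cursors c1@3 c2@3 c3@3, authorship 123
After op 7 (delete): buffer="" (len 0), cursors c1@0 c2@0 c3@0, authorship 
After op 8 (insert('n')): buffer="nnn" (len 3), cursors c1@3 c2@3 c3@3, authorship 123
Authorship (.=original, N=cursor N): 1 2 3
Index 2: author = 3

Answer: cursor 3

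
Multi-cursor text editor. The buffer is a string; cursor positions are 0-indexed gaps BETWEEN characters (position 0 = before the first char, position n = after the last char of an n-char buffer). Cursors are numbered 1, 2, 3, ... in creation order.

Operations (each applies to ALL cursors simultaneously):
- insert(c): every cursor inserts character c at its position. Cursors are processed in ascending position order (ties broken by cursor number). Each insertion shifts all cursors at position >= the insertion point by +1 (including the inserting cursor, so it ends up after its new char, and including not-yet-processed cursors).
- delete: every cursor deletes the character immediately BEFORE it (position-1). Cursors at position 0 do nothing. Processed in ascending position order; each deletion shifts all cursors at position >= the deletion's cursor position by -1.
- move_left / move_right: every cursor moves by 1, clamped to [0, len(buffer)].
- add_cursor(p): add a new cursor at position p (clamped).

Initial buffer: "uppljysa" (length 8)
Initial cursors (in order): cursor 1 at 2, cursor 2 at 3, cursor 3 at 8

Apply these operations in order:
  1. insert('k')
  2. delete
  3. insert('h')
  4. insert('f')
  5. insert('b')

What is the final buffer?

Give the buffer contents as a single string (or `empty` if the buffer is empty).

Answer: uphfbphfbljysahfb

Derivation:
After op 1 (insert('k')): buffer="upkpkljysak" (len 11), cursors c1@3 c2@5 c3@11, authorship ..1.2.....3
After op 2 (delete): buffer="uppljysa" (len 8), cursors c1@2 c2@3 c3@8, authorship ........
After op 3 (insert('h')): buffer="uphphljysah" (len 11), cursors c1@3 c2@5 c3@11, authorship ..1.2.....3
After op 4 (insert('f')): buffer="uphfphfljysahf" (len 14), cursors c1@4 c2@7 c3@14, authorship ..11.22.....33
After op 5 (insert('b')): buffer="uphfbphfbljysahfb" (len 17), cursors c1@5 c2@9 c3@17, authorship ..111.222.....333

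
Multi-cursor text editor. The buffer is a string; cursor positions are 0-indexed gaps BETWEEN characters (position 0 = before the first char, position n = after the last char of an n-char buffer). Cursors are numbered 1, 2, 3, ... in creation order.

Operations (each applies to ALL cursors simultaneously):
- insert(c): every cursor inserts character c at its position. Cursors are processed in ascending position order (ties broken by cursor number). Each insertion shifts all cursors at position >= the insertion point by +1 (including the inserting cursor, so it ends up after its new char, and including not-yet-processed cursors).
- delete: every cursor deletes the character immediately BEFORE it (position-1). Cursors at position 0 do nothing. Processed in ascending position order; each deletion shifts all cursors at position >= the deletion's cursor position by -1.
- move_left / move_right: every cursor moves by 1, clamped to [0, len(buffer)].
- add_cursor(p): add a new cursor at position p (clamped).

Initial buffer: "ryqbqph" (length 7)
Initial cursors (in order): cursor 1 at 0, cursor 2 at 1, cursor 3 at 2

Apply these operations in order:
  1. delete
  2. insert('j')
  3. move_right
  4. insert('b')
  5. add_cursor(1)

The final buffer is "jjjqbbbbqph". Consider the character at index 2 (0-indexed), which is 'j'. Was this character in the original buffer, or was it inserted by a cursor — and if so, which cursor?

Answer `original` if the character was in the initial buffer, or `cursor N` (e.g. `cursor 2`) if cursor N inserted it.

Answer: cursor 3

Derivation:
After op 1 (delete): buffer="qbqph" (len 5), cursors c1@0 c2@0 c3@0, authorship .....
After op 2 (insert('j')): buffer="jjjqbqph" (len 8), cursors c1@3 c2@3 c3@3, authorship 123.....
After op 3 (move_right): buffer="jjjqbqph" (len 8), cursors c1@4 c2@4 c3@4, authorship 123.....
After op 4 (insert('b')): buffer="jjjqbbbbqph" (len 11), cursors c1@7 c2@7 c3@7, authorship 123.123....
After op 5 (add_cursor(1)): buffer="jjjqbbbbqph" (len 11), cursors c4@1 c1@7 c2@7 c3@7, authorship 123.123....
Authorship (.=original, N=cursor N): 1 2 3 . 1 2 3 . . . .
Index 2: author = 3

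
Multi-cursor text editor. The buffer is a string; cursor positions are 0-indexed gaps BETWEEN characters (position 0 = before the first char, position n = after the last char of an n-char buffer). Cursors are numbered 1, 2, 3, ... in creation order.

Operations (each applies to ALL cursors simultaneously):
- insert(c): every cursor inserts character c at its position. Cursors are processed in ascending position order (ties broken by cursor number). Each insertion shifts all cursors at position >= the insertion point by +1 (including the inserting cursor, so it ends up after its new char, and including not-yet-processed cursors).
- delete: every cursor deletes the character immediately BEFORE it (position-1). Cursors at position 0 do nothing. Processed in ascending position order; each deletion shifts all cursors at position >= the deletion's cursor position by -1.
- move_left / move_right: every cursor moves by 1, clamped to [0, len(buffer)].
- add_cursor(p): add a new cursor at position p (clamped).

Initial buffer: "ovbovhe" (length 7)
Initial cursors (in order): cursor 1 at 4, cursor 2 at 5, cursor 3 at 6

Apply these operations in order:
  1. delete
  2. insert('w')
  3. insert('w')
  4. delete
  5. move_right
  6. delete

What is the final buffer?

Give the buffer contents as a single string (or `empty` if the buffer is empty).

Answer: ovbw

Derivation:
After op 1 (delete): buffer="ovbe" (len 4), cursors c1@3 c2@3 c3@3, authorship ....
After op 2 (insert('w')): buffer="ovbwwwe" (len 7), cursors c1@6 c2@6 c3@6, authorship ...123.
After op 3 (insert('w')): buffer="ovbwwwwwwe" (len 10), cursors c1@9 c2@9 c3@9, authorship ...123123.
After op 4 (delete): buffer="ovbwwwe" (len 7), cursors c1@6 c2@6 c3@6, authorship ...123.
After op 5 (move_right): buffer="ovbwwwe" (len 7), cursors c1@7 c2@7 c3@7, authorship ...123.
After op 6 (delete): buffer="ovbw" (len 4), cursors c1@4 c2@4 c3@4, authorship ...1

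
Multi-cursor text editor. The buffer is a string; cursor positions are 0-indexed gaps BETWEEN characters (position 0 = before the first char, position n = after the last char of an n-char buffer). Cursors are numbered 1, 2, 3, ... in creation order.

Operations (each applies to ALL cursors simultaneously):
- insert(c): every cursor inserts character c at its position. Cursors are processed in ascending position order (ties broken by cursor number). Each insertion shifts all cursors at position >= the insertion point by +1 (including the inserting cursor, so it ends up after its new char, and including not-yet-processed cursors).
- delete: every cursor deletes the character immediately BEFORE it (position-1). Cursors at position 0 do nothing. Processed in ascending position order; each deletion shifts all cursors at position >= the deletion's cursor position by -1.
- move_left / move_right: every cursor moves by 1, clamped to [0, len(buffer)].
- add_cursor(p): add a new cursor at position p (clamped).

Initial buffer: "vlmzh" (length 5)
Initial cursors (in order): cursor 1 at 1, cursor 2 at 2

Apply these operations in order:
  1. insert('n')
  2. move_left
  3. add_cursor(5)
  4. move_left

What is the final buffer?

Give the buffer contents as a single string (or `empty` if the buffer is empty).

After op 1 (insert('n')): buffer="vnlnmzh" (len 7), cursors c1@2 c2@4, authorship .1.2...
After op 2 (move_left): buffer="vnlnmzh" (len 7), cursors c1@1 c2@3, authorship .1.2...
After op 3 (add_cursor(5)): buffer="vnlnmzh" (len 7), cursors c1@1 c2@3 c3@5, authorship .1.2...
After op 4 (move_left): buffer="vnlnmzh" (len 7), cursors c1@0 c2@2 c3@4, authorship .1.2...

Answer: vnlnmzh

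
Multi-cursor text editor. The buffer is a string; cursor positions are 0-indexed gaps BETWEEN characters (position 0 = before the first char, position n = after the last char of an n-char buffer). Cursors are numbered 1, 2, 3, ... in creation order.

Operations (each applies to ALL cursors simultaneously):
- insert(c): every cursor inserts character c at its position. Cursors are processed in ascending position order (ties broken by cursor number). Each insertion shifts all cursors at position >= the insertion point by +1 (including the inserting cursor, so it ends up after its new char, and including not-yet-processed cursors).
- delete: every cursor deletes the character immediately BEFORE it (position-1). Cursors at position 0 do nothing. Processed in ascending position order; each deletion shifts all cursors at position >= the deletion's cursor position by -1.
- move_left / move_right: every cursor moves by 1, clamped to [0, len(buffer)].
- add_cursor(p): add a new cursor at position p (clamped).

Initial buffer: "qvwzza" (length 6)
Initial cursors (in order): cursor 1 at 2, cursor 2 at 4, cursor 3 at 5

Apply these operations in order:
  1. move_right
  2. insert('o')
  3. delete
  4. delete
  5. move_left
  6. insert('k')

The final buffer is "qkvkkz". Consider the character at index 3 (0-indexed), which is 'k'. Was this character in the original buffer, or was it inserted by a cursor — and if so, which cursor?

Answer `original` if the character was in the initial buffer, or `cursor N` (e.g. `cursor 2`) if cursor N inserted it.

Answer: cursor 2

Derivation:
After op 1 (move_right): buffer="qvwzza" (len 6), cursors c1@3 c2@5 c3@6, authorship ......
After op 2 (insert('o')): buffer="qvwozzoao" (len 9), cursors c1@4 c2@7 c3@9, authorship ...1..2.3
After op 3 (delete): buffer="qvwzza" (len 6), cursors c1@3 c2@5 c3@6, authorship ......
After op 4 (delete): buffer="qvz" (len 3), cursors c1@2 c2@3 c3@3, authorship ...
After op 5 (move_left): buffer="qvz" (len 3), cursors c1@1 c2@2 c3@2, authorship ...
After op 6 (insert('k')): buffer="qkvkkz" (len 6), cursors c1@2 c2@5 c3@5, authorship .1.23.
Authorship (.=original, N=cursor N): . 1 . 2 3 .
Index 3: author = 2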